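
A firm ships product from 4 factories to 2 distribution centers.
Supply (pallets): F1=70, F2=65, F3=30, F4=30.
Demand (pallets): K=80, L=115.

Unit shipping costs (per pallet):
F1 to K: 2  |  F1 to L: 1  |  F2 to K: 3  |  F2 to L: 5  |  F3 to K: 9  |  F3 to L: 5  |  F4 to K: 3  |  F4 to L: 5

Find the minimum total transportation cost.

535

One minimum-cost allocation:
  F1->L: 70 × 1 = 70
  F2->K: 65 × 3 = 195
  F3->L: 30 × 5 = 150
  F4->K: 15 × 3 = 45
  F4->L: 15 × 5 = 75
Total = 70 + 195 + 150 + 45 + 75 = 535.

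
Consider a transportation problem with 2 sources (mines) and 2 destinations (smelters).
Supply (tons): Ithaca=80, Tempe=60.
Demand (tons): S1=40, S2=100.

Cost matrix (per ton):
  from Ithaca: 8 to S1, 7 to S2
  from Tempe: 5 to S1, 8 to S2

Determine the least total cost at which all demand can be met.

A cheapest plan:
  Ithaca->S2: 80 × 7 = 560
  Tempe->S1: 40 × 5 = 200
  Tempe->S2: 20 × 8 = 160
Total = 560 + 200 + 160 = 920.
(Supply check: Ithaca ships 80; Tempe ships 60.)

920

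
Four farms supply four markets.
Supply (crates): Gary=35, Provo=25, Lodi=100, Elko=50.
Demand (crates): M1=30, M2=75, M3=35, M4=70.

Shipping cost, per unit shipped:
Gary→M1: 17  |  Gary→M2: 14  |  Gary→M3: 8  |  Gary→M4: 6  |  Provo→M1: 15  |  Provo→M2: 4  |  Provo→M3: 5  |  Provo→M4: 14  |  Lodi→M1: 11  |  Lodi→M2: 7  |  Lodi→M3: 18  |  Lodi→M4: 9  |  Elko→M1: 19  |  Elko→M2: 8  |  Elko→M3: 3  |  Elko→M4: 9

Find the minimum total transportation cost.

1410

A cheapest plan:
  Gary->M4: 35 × 6 = 210
  Provo->M2: 25 × 4 = 100
  Lodi->M1: 30 × 11 = 330
  Lodi->M2: 50 × 7 = 350
  Lodi->M4: 20 × 9 = 180
  Elko->M3: 35 × 3 = 105
  Elko->M4: 15 × 9 = 135
Total = 210 + 100 + 330 + 350 + 180 + 105 + 135 = 1410.
(Supply check: Gary ships 35; Provo ships 25; Lodi ships 100; Elko ships 50.)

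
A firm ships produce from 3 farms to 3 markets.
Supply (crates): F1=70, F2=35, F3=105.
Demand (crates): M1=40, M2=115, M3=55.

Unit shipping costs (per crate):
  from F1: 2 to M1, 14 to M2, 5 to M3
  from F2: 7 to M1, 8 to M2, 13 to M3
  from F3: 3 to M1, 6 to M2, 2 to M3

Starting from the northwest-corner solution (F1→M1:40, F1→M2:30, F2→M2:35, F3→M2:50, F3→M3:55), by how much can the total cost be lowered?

Current plan cost = 40·2 + 30·14 + 35·8 + 50·6 + 55·2 = 1190.
Optimal plan:
  F1 to M1: 40 crates
  F1 to M3: 30 crates
  F2 to M2: 35 crates
  F3 to M2: 80 crates
  F3 to M3: 25 crates
Optimal cost = 1040.
Saving = 1190 − 1040 = 150.

150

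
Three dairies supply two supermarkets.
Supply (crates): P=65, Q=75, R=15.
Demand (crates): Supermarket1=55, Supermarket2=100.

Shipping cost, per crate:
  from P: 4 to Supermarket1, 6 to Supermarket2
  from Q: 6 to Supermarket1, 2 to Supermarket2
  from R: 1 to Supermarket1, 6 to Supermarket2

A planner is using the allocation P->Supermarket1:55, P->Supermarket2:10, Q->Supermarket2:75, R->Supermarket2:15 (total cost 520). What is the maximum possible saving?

45

Current plan cost = 55·4 + 10·6 + 75·2 + 15·6 = 520.
Optimal plan:
  P→Supermarket1: 40 × 4 = 160
  P→Supermarket2: 25 × 6 = 150
  Q→Supermarket2: 75 × 2 = 150
  R→Supermarket1: 15 × 1 = 15
Optimal cost = 475.
Saving = 520 − 475 = 45.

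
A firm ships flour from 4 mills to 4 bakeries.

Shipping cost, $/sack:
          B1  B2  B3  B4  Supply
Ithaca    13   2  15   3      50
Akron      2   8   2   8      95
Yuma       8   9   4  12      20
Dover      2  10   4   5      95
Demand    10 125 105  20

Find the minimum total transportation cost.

1180

One minimum-cost allocation:
  Ithaca→B2: 50 × $2 = $100
  Akron→B2: 55 × $8 = $440
  Akron→B3: 40 × $2 = $80
  Yuma→B2: 20 × $9 = $180
  Dover→B1: 10 × $2 = $20
  Dover→B3: 65 × $4 = $260
  Dover→B4: 20 × $5 = $100
Total = 100 + 440 + 80 + 180 + 20 + 260 + 100 = $1180.
(Supply check: Ithaca ships 50; Akron ships 95; Yuma ships 20; Dover ships 95.)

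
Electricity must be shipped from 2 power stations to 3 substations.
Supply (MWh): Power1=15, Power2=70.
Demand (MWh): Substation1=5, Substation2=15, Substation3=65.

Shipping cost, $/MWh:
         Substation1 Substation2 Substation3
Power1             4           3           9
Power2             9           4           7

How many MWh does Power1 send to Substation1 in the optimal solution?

Optimal shipments:
  Power1→Substation1: 5 × $4 = $20
  Power1→Substation2: 10 × $3 = $30
  Power2→Substation2: 5 × $4 = $20
  Power2→Substation3: 65 × $7 = $455
Total cost = $525.
So Power1→Substation1 carries 5 MWh.

5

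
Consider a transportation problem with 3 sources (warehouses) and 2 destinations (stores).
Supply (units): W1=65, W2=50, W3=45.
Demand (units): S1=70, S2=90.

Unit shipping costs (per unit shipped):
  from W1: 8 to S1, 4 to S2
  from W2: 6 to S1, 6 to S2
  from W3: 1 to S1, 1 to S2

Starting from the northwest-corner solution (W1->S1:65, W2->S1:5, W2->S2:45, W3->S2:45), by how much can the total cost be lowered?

Current plan cost = 65·8 + 5·6 + 45·6 + 45·1 = 865.
Optimal plan:
  W1->S2: 65 × 4 = 260
  W2->S1: 50 × 6 = 300
  W3->S1: 20 × 1 = 20
  W3->S2: 25 × 1 = 25
Optimal cost = 605.
Saving = 865 − 605 = 260.

260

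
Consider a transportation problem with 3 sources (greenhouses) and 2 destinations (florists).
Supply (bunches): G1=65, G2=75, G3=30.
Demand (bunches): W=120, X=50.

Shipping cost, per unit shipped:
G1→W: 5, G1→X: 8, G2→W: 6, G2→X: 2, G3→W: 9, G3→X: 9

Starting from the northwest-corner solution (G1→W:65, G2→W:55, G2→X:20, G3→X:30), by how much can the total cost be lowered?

120

Current plan cost = 65·5 + 55·6 + 20·2 + 30·9 = 965.
Optimal plan:
  G1 to W: 65 × 5 = 325
  G2 to W: 25 × 6 = 150
  G2 to X: 50 × 2 = 100
  G3 to W: 30 × 9 = 270
Optimal cost = 845.
Saving = 965 − 845 = 120.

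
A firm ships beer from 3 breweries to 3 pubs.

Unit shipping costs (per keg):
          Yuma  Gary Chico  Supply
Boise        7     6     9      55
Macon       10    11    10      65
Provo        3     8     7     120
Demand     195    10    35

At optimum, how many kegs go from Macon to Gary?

The minimum-cost plan:
  Boise–Yuma: 45 × 7 = 315
  Boise–Gary: 10 × 6 = 60
  Macon–Yuma: 30 × 10 = 300
  Macon–Chico: 35 × 10 = 350
  Provo–Yuma: 120 × 3 = 360
Total cost = 1385.
The route Macon→Gary is not used.

0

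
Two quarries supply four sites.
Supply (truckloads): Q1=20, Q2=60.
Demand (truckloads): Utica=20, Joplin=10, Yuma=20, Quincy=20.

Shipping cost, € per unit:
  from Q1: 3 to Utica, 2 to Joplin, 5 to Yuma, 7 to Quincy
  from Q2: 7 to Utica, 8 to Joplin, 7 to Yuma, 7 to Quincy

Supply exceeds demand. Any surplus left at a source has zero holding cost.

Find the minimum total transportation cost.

400

A cheapest plan:
  Q1 to Utica: 10 × €3 = €30
  Q1 to Joplin: 10 × €2 = €20
  Q2 to Utica: 10 × €7 = €70
  Q2 to Yuma: 20 × €7 = €140
  Q2 to Quincy: 20 × €7 = €140
Total = 30 + 20 + 70 + 140 + 140 = €400.
(Supply check: Q1 ships 20; Q2 ships 50.)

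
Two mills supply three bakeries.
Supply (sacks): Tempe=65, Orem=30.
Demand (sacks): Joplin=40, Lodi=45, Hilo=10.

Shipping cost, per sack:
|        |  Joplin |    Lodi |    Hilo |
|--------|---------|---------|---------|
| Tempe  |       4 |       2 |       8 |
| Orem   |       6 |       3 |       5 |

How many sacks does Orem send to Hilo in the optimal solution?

10

Optimal shipments:
  Tempe->Joplin: 40 × 4 = 160
  Tempe->Lodi: 25 × 2 = 50
  Orem->Lodi: 20 × 3 = 60
  Orem->Hilo: 10 × 5 = 50
Total cost = 320.
So Orem→Hilo carries 10 sacks.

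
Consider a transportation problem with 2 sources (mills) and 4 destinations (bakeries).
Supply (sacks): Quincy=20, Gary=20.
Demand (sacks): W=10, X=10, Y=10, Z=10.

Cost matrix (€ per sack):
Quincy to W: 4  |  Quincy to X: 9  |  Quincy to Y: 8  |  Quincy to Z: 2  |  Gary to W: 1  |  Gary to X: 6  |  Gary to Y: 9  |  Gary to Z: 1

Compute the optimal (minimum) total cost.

170

One minimum-cost allocation:
  Quincy–Y: 10 × €8 = €80
  Quincy–Z: 10 × €2 = €20
  Gary–W: 10 × €1 = €10
  Gary–X: 10 × €6 = €60
Total = 80 + 20 + 10 + 60 = €170.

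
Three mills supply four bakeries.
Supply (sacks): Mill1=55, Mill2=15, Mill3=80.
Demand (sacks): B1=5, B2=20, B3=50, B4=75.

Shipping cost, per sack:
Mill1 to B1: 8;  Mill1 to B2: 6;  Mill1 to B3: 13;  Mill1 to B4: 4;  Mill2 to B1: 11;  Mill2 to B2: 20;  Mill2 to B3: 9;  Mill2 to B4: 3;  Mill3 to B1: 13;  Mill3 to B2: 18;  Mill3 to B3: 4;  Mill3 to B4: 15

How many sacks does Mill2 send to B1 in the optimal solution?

0

Optimal shipments:
  Mill1->B2: 20 × 6 = 120
  Mill1->B4: 35 × 4 = 140
  Mill2->B4: 15 × 3 = 45
  Mill3->B1: 5 × 13 = 65
  Mill3->B3: 50 × 4 = 200
  Mill3->B4: 25 × 15 = 375
Total cost = 945.
The route Mill2→B1 is not used.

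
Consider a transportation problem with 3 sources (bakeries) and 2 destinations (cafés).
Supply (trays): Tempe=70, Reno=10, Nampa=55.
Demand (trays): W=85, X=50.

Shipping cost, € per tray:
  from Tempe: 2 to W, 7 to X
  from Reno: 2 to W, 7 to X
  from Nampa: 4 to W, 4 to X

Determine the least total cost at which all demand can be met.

380

An optimal shipping plan:
  Tempe to W: 70 × €2 = €140
  Reno to W: 10 × €2 = €20
  Nampa to W: 5 × €4 = €20
  Nampa to X: 50 × €4 = €200
Total = 140 + 20 + 20 + 200 = €380.
(Supply check: Tempe ships 70; Reno ships 10; Nampa ships 55.)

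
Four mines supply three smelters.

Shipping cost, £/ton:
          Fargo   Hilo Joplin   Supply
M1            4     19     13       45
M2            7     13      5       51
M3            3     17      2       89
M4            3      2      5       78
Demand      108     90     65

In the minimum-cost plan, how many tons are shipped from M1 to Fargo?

45

The minimum-cost plan:
  M1–Fargo: 45 tons
  M2–Hilo: 12 tons
  M2–Joplin: 39 tons
  M3–Fargo: 63 tons
  M3–Joplin: 26 tons
  M4–Hilo: 78 tons
Total cost = £928.
So M1→Fargo carries 45 tons.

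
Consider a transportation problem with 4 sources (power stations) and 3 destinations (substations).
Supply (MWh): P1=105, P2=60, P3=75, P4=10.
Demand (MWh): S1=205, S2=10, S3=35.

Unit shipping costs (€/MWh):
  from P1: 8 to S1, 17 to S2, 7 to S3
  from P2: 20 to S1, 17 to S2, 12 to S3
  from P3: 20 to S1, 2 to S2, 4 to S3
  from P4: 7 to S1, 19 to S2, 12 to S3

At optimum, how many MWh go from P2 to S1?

The minimum-cost plan:
  P1–S1: 105 × €8 = €840
  P2–S1: 60 × €20 = €1200
  P3–S1: 30 × €20 = €600
  P3–S2: 10 × €2 = €20
  P3–S3: 35 × €4 = €140
  P4–S1: 10 × €7 = €70
Total cost = €2870.
So P2→S1 carries 60 MWh.

60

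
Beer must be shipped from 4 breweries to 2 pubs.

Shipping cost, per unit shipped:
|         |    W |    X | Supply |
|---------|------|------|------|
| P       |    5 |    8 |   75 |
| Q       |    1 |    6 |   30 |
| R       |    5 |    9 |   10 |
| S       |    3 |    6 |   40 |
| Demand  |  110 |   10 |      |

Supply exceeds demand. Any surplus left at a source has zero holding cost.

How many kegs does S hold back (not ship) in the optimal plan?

An optimal plan:
  P→W: 30 × 5 = 150
  P→X: 10 × 8 = 80
  Q→W: 30 × 1 = 30
  R→W: 10 × 5 = 50
  S→W: 40 × 3 = 120
Total cost = 430.
S ships 40 of its 40, leaving 0.

0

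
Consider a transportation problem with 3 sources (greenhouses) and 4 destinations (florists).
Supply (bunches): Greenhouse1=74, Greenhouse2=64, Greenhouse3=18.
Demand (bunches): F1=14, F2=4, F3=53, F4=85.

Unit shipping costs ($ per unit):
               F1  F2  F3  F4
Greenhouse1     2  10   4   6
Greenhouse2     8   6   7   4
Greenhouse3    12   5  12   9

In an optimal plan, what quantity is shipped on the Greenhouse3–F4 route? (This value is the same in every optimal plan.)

14

Solving gives:
  Greenhouse1->F1: 14 × $2 = $28
  Greenhouse1->F3: 53 × $4 = $212
  Greenhouse1->F4: 7 × $6 = $42
  Greenhouse2->F4: 64 × $4 = $256
  Greenhouse3->F2: 4 × $5 = $20
  Greenhouse3->F4: 14 × $9 = $126
Total cost = $684.
So Greenhouse3→F4 carries 14 bunches.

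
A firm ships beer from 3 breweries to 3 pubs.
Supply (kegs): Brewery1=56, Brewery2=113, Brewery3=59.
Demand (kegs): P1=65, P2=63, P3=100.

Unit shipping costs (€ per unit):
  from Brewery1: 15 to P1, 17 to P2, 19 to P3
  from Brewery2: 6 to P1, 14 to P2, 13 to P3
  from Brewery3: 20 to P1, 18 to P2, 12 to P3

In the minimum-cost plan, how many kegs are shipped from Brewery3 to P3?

59

Optimal shipments:
  Brewery1–P2: 56 × €17 = €952
  Brewery2–P1: 65 × €6 = €390
  Brewery2–P2: 7 × €14 = €98
  Brewery2–P3: 41 × €13 = €533
  Brewery3–P3: 59 × €12 = €708
Total cost = €2681.
So Brewery3→P3 carries 59 kegs.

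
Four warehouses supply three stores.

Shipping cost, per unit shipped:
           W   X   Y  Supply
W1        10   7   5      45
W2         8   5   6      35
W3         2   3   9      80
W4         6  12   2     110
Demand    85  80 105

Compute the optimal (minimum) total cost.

A cheapest plan:
  W1→X: 45 × 7 = 315
  W2→X: 35 × 5 = 175
  W3→W: 80 × 2 = 160
  W4→W: 5 × 6 = 30
  W4→Y: 105 × 2 = 210
Total = 315 + 175 + 160 + 30 + 210 = 890.
(Supply check: W1 ships 45; W2 ships 35; W3 ships 80; W4 ships 110.)

890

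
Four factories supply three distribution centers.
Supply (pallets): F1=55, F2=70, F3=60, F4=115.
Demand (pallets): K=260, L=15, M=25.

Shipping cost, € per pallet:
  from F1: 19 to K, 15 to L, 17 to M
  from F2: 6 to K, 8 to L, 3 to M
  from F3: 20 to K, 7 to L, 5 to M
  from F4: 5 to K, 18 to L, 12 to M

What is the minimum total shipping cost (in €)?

A cheapest plan:
  F1–K: 55 × €19 = €1045
  F2–K: 70 × €6 = €420
  F3–K: 20 × €20 = €400
  F3–L: 15 × €7 = €105
  F3–M: 25 × €5 = €125
  F4–K: 115 × €5 = €575
Total = 1045 + 420 + 400 + 105 + 125 + 575 = €2670.
(Supply check: F1 ships 55; F2 ships 70; F3 ships 60; F4 ships 115.)

2670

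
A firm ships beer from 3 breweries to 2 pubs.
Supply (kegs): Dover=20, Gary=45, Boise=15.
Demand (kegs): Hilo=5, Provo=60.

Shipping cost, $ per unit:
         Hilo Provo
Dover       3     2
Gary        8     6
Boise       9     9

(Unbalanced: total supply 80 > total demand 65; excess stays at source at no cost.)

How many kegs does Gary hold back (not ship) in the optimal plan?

An optimal plan:
  Dover–Hilo: 5 kegs
  Dover–Provo: 15 kegs
  Gary–Provo: 45 kegs
Total cost = $315.
Gary ships 45 of its 45, leaving 0.

0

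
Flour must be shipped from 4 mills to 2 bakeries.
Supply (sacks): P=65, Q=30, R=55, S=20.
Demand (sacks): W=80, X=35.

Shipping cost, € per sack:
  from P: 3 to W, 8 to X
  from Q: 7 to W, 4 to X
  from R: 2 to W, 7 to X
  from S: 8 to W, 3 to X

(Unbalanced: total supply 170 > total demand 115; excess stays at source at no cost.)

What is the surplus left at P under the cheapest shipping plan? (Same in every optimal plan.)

40

An optimal plan:
  P→W: 25 sacks
  Q→X: 15 sacks
  R→W: 55 sacks
  S→X: 20 sacks
Total cost = €305.
P ships 25 of its 65, leaving 40.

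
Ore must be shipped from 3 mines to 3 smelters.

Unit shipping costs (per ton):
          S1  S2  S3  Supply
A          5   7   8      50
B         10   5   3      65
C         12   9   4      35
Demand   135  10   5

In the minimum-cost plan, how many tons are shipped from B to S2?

The minimum-cost plan:
  A→S1: 50 × 5 = 250
  B→S1: 55 × 10 = 550
  B→S2: 10 × 5 = 50
  C→S1: 30 × 12 = 360
  C→S3: 5 × 4 = 20
Total cost = 1230.
So B→S2 carries 10 tons.

10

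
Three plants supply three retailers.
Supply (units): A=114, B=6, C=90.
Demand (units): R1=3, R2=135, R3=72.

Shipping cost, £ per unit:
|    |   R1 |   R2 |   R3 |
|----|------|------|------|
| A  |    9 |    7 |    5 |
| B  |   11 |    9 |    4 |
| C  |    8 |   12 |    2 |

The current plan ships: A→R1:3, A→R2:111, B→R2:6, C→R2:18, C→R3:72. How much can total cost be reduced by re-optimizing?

18

Current plan cost = 3·9 + 111·7 + 6·9 + 18·12 + 72·2 = £1218.
Optimal plan:
  A–R2: 114 × £7 = £798
  B–R2: 6 × £9 = £54
  C–R1: 3 × £8 = £24
  C–R2: 15 × £12 = £180
  C–R3: 72 × £2 = £144
Optimal cost = £1200.
Saving = 1218 − 1200 = £18.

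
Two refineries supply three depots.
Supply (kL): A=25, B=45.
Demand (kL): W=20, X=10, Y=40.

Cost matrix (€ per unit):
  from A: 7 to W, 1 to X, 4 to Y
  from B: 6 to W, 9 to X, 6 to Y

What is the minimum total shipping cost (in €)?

A cheapest plan:
  A to X: 10 × €1 = €10
  A to Y: 15 × €4 = €60
  B to W: 20 × €6 = €120
  B to Y: 25 × €6 = €150
Total = 10 + 60 + 120 + 150 = €340.

340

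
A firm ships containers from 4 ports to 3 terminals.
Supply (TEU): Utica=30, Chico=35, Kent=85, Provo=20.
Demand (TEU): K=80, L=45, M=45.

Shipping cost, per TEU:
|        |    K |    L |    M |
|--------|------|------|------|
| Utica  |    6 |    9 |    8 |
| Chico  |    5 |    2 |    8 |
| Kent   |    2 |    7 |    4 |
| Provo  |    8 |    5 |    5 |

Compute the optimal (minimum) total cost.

An optimal shipping plan:
  Utica->M: 30 TEU
  Chico->L: 35 TEU
  Kent->K: 80 TEU
  Kent->M: 5 TEU
  Provo->L: 10 TEU
  Provo->M: 10 TEU
Total cost = 590.

590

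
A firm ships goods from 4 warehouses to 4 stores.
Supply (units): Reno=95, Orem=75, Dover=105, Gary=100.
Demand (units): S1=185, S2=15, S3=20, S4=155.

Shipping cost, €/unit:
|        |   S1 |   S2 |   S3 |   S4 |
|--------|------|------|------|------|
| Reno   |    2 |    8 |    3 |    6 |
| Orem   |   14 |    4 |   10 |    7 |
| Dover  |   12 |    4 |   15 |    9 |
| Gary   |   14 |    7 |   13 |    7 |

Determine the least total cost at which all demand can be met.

2615

Optimal allocation:
  Reno–S1: 95 × €2 = €190
  Orem–S3: 20 × €10 = €200
  Orem–S4: 55 × €7 = €385
  Dover–S1: 90 × €12 = €1080
  Dover–S2: 15 × €4 = €60
  Gary–S4: 100 × €7 = €700
Total = 190 + 200 + 385 + 1080 + 60 + 700 = €2615.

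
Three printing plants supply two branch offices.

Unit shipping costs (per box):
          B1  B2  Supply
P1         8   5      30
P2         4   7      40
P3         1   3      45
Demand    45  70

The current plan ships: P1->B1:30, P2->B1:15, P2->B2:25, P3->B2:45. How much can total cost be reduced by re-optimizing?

175

Current plan cost = 30·8 + 15·4 + 25·7 + 45·3 = 610.
Optimal plan:
  P1 to B2: 30 × 5 = 150
  P2 to B1: 40 × 4 = 160
  P3 to B1: 5 × 1 = 5
  P3 to B2: 40 × 3 = 120
Optimal cost = 435.
Saving = 610 − 435 = 175.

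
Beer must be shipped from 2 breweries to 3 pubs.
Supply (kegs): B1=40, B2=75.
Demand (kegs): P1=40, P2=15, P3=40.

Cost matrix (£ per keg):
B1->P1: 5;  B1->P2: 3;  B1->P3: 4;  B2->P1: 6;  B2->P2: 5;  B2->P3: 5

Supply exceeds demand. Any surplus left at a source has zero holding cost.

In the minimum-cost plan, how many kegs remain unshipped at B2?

Minimum-cost shipments:
  B1 to P1: 25 × £5 = £125
  B1 to P2: 15 × £3 = £45
  B2 to P1: 15 × £6 = £90
  B2 to P3: 40 × £5 = £200
Total cost = £460.
B2 ships 55 of its 75, leaving 20.

20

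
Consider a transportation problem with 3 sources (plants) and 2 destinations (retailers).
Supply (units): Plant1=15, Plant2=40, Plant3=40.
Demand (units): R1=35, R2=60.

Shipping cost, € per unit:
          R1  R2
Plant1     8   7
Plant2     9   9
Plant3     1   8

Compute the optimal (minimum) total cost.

540

Optimal allocation:
  Plant1→R2: 15 × €7 = €105
  Plant2→R2: 40 × €9 = €360
  Plant3→R1: 35 × €1 = €35
  Plant3→R2: 5 × €8 = €40
Total = 105 + 360 + 35 + 40 = €540.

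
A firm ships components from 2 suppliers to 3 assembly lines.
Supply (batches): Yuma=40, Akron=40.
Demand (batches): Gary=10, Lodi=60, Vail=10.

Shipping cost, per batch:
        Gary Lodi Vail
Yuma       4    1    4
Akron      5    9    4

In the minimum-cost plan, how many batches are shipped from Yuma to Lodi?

The minimum-cost plan:
  Yuma→Lodi: 40 × 1 = 40
  Akron→Gary: 10 × 5 = 50
  Akron→Lodi: 20 × 9 = 180
  Akron→Vail: 10 × 4 = 40
Total cost = 310.
So Yuma→Lodi carries 40 batches.

40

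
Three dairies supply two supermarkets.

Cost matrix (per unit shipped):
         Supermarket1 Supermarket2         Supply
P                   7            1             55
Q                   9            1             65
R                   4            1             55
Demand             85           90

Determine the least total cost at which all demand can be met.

520

Optimal allocation:
  P→Supermarket1: 30 × 7 = 210
  P→Supermarket2: 25 × 1 = 25
  Q→Supermarket2: 65 × 1 = 65
  R→Supermarket1: 55 × 4 = 220
Total = 210 + 25 + 65 + 220 = 520.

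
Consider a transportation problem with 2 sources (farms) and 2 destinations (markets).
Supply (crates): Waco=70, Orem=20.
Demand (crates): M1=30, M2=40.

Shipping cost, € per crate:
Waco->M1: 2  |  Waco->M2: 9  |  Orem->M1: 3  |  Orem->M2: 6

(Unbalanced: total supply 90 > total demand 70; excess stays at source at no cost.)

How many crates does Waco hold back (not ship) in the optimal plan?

Minimum-cost shipments:
  Waco–M1: 30 × €2 = €60
  Waco–M2: 20 × €9 = €180
  Orem–M2: 20 × €6 = €120
Total cost = €360.
Waco ships 50 of its 70, leaving 20.

20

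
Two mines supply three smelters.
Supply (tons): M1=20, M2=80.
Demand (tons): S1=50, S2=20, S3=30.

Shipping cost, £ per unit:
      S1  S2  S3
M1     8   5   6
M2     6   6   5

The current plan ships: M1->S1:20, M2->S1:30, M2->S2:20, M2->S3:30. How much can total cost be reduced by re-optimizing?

60

Current plan cost = 20·8 + 30·6 + 20·6 + 30·5 = £610.
Optimal plan:
  M1→S2: 20 × £5 = £100
  M2→S1: 50 × £6 = £300
  M2→S3: 30 × £5 = £150
Optimal cost = £550.
Saving = 610 − 550 = £60.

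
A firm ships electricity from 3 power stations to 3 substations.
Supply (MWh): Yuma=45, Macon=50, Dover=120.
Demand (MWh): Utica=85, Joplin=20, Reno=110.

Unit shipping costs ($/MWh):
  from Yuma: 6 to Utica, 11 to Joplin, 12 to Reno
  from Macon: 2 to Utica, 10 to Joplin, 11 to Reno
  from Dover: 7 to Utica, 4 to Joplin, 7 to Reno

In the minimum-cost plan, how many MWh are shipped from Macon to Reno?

Solving gives:
  Yuma->Utica: 35 × $6 = $210
  Yuma->Reno: 10 × $12 = $120
  Macon->Utica: 50 × $2 = $100
  Dover->Joplin: 20 × $4 = $80
  Dover->Reno: 100 × $7 = $700
Total cost = $1210.
The route Macon→Reno is not used.

0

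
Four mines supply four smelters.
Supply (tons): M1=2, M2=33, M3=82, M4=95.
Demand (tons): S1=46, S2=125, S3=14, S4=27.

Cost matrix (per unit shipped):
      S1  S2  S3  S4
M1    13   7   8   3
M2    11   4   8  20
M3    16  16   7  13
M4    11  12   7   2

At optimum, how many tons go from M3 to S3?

14

Optimal shipments:
  M1->S2: 2 × 7 = 14
  M2->S2: 33 × 4 = 132
  M3->S2: 68 × 16 = 1088
  M3->S3: 14 × 7 = 98
  M4->S1: 46 × 11 = 506
  M4->S2: 22 × 12 = 264
  M4->S4: 27 × 2 = 54
Total cost = 2156.
So M3→S3 carries 14 tons.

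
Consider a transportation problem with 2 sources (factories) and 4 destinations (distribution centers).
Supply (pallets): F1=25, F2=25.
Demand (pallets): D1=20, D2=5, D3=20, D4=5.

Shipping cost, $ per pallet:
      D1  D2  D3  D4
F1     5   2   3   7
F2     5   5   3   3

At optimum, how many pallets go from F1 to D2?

Solving gives:
  F1->D1: 20 × $5 = $100
  F1->D2: 5 × $2 = $10
  F2->D3: 20 × $3 = $60
  F2->D4: 5 × $3 = $15
Total cost = $185.
So F1→D2 carries 5 pallets.

5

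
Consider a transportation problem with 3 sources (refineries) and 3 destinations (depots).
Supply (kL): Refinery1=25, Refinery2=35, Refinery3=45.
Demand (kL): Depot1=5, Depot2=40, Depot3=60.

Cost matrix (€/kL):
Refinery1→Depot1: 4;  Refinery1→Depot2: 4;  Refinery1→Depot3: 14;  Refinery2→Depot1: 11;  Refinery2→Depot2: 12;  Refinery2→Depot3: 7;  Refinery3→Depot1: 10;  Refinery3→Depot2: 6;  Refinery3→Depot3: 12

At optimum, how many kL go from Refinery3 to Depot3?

25

Optimal shipments:
  Refinery1->Depot1: 5 × €4 = €20
  Refinery1->Depot2: 20 × €4 = €80
  Refinery2->Depot3: 35 × €7 = €245
  Refinery3->Depot2: 20 × €6 = €120
  Refinery3->Depot3: 25 × €12 = €300
Total cost = €765.
So Refinery3→Depot3 carries 25 kL.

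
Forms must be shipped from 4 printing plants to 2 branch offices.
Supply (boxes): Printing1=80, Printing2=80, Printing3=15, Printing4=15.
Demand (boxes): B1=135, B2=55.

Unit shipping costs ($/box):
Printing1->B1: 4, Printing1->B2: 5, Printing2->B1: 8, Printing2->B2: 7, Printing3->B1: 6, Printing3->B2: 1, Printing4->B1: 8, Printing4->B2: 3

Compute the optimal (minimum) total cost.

An optimal shipping plan:
  Printing1->B1: 80 × $4 = $320
  Printing2->B1: 55 × $8 = $440
  Printing2->B2: 25 × $7 = $175
  Printing3->B2: 15 × $1 = $15
  Printing4->B2: 15 × $3 = $45
Total = 320 + 440 + 175 + 15 + 45 = $995.
(Supply check: Printing1 ships 80; Printing2 ships 80; Printing3 ships 15; Printing4 ships 15.)

995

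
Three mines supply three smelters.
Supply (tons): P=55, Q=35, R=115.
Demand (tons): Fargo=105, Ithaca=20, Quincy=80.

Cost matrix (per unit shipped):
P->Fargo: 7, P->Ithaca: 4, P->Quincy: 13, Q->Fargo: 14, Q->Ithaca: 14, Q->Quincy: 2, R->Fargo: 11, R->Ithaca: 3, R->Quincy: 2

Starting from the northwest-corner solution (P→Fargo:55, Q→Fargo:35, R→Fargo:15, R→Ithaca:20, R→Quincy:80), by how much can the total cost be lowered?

Current plan cost = 55·7 + 35·14 + 15·11 + 20·3 + 80·2 = 1260.
Optimal plan:
  P→Fargo: 55 × 7 = 385
  Q→Quincy: 35 × 2 = 70
  R→Fargo: 50 × 11 = 550
  R→Ithaca: 20 × 3 = 60
  R→Quincy: 45 × 2 = 90
Optimal cost = 1155.
Saving = 1260 − 1155 = 105.

105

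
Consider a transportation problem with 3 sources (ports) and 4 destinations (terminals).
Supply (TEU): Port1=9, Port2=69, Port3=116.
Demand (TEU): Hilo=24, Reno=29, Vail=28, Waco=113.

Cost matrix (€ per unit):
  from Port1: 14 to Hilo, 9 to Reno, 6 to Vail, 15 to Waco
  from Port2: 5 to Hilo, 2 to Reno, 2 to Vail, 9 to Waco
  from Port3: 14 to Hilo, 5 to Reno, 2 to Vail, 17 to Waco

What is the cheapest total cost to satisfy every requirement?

One minimum-cost allocation:
  Port1→Waco: 9 × €15 = €135
  Port2→Hilo: 24 × €5 = €120
  Port2→Waco: 45 × €9 = €405
  Port3→Reno: 29 × €5 = €145
  Port3→Vail: 28 × €2 = €56
  Port3→Waco: 59 × €17 = €1003
Total = 135 + 120 + 405 + 145 + 56 + 1003 = €1864.

1864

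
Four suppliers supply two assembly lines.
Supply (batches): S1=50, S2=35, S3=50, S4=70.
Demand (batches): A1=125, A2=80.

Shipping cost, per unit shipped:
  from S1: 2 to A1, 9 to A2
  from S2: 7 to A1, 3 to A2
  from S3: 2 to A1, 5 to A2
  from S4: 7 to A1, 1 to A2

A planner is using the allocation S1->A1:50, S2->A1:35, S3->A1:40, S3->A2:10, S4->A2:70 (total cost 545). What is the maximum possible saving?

Current plan cost = 50·2 + 35·7 + 40·2 + 10·5 + 70·1 = 545.
Optimal plan:
  S1–A1: 50 × 2 = 100
  S2–A1: 25 × 7 = 175
  S2–A2: 10 × 3 = 30
  S3–A1: 50 × 2 = 100
  S4–A2: 70 × 1 = 70
Optimal cost = 475.
Saving = 545 − 475 = 70.

70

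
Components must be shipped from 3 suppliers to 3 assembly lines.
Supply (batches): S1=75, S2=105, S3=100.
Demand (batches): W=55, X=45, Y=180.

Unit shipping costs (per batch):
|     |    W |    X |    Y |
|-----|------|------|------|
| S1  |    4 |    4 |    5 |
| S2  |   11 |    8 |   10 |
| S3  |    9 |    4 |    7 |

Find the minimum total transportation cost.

1935

A cheapest plan:
  S1 to W: 55 batches
  S1 to Y: 20 batches
  S2 to Y: 105 batches
  S3 to X: 45 batches
  S3 to Y: 55 batches
Total cost = 1935.
(Supply check: S1 ships 75; S2 ships 105; S3 ships 100.)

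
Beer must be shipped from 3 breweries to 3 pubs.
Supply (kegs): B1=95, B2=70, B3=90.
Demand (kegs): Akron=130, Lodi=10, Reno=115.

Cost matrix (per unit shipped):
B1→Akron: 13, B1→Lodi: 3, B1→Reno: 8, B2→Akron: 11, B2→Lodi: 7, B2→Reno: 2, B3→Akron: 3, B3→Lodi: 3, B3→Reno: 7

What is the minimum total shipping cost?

An optimal shipping plan:
  B1->Akron: 40 × 13 = 520
  B1->Lodi: 10 × 3 = 30
  B1->Reno: 45 × 8 = 360
  B2->Reno: 70 × 2 = 140
  B3->Akron: 90 × 3 = 270
Total = 520 + 30 + 360 + 140 + 270 = 1320.

1320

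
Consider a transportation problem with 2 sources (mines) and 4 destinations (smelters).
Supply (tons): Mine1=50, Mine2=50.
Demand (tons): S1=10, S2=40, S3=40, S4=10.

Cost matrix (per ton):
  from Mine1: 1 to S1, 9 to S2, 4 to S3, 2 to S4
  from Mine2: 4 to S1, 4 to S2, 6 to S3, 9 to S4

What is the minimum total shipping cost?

A cheapest plan:
  Mine1–S1: 10 tons
  Mine1–S3: 30 tons
  Mine1–S4: 10 tons
  Mine2–S2: 40 tons
  Mine2–S3: 10 tons
Total cost = 370.
(Supply check: Mine1 ships 50; Mine2 ships 50.)

370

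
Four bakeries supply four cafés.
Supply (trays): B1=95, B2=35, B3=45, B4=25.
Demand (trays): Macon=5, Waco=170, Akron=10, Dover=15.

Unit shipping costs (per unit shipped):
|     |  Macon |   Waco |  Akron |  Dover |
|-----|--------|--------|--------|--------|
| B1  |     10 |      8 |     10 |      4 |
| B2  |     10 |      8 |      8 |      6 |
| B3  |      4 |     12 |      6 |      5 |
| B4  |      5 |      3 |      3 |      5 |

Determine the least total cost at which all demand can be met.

Optimal allocation:
  B1–Waco: 95 × 8 = 760
  B2–Waco: 35 × 8 = 280
  B3–Macon: 5 × 4 = 20
  B3–Waco: 15 × 12 = 180
  B3–Akron: 10 × 6 = 60
  B3–Dover: 15 × 5 = 75
  B4–Waco: 25 × 3 = 75
Total = 760 + 280 + 20 + 180 + 60 + 75 + 75 = 1450.

1450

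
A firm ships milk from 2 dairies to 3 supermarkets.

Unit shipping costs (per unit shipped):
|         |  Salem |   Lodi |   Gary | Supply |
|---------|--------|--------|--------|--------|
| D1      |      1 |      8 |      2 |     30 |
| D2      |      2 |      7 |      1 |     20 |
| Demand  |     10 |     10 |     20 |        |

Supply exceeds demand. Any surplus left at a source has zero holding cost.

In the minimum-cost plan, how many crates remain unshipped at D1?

An optimal plan:
  D1 to Salem: 10 × 1 = 10
  D1 to Lodi: 10 × 8 = 80
  D2 to Gary: 20 × 1 = 20
Total cost = 110.
D1 ships 20 of its 30, leaving 10.

10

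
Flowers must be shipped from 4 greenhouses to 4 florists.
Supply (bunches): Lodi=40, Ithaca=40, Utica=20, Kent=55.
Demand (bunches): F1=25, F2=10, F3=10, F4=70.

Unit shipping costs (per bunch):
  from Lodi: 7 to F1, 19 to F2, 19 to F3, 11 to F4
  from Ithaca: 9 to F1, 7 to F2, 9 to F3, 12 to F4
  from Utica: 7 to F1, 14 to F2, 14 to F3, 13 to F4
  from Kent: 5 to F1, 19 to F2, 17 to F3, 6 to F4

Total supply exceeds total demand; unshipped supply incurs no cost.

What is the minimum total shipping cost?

A cheapest plan:
  Lodi->F1: 25 bunches
  Lodi->F4: 15 bunches
  Ithaca->F2: 10 bunches
  Ithaca->F3: 10 bunches
  Kent->F4: 55 bunches
Total cost = 830.
(Supply check: Lodi ships 40; Ithaca ships 20; Utica ships 0; Kent ships 55.)

830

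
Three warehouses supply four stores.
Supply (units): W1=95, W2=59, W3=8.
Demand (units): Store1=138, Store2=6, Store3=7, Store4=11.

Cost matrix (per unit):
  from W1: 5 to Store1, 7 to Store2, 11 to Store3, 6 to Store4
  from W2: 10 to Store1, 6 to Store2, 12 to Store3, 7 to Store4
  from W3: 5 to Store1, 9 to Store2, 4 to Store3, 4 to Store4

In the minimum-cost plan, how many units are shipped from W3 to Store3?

7

Optimal shipments:
  W1 to Store1: 95 × 5 = 475
  W2 to Store1: 42 × 10 = 420
  W2 to Store2: 6 × 6 = 36
  W2 to Store4: 11 × 7 = 77
  W3 to Store1: 1 × 5 = 5
  W3 to Store3: 7 × 4 = 28
Total cost = 1041.
So W3→Store3 carries 7 units.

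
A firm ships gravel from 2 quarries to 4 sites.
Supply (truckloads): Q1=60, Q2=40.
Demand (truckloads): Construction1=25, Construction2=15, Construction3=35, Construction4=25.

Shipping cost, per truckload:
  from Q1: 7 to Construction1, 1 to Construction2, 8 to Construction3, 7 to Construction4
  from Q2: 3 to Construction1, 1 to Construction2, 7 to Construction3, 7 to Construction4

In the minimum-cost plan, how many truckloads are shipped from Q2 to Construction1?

25

Optimal shipments:
  Q1→Construction2: 15 truckloads
  Q1→Construction3: 20 truckloads
  Q1→Construction4: 25 truckloads
  Q2→Construction1: 25 truckloads
  Q2→Construction3: 15 truckloads
Total cost = 530.
So Q2→Construction1 carries 25 truckloads.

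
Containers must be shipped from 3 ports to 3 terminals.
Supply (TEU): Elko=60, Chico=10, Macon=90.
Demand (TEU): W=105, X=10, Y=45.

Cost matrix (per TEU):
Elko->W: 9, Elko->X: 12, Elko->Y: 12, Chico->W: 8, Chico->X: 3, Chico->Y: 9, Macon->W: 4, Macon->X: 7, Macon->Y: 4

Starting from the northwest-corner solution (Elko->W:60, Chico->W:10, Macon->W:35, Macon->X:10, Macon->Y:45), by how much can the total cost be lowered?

80

Current plan cost = 60·9 + 10·8 + 35·4 + 10·7 + 45·4 = 1010.
Optimal plan:
  Elko→W: 60 × 9 = 540
  Chico→X: 10 × 3 = 30
  Macon→W: 45 × 4 = 180
  Macon→Y: 45 × 4 = 180
Optimal cost = 930.
Saving = 1010 − 930 = 80.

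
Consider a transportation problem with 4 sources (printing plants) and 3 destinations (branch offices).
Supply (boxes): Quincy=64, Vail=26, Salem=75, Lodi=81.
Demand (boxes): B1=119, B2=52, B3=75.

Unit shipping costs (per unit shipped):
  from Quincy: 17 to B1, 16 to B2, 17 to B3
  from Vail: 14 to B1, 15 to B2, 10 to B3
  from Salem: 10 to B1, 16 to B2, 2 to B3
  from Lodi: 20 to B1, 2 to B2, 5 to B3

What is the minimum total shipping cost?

Optimal allocation:
  Quincy to B1: 64 boxes
  Vail to B1: 26 boxes
  Salem to B1: 29 boxes
  Salem to B3: 46 boxes
  Lodi to B2: 52 boxes
  Lodi to B3: 29 boxes
Total cost = 2083.
(Supply check: Quincy ships 64; Vail ships 26; Salem ships 75; Lodi ships 81.)

2083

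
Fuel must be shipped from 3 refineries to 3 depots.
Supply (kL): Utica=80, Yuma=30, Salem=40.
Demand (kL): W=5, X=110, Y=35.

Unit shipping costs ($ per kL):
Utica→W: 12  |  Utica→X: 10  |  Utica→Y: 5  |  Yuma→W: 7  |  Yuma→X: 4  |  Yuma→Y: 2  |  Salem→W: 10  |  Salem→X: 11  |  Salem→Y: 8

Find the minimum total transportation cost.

A cheapest plan:
  Utica–X: 45 kL
  Utica–Y: 35 kL
  Yuma–X: 30 kL
  Salem–W: 5 kL
  Salem–X: 35 kL
Total cost = $1180.
(Supply check: Utica ships 80; Yuma ships 30; Salem ships 40.)

1180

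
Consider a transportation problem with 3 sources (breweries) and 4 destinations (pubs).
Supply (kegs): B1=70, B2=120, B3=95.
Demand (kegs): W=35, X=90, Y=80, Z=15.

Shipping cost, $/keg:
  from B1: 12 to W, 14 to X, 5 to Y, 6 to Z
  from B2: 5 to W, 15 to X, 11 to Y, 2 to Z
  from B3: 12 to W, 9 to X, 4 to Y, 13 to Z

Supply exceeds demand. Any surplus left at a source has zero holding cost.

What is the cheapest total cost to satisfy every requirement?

A cheapest plan:
  B1 to Y: 70 × $5 = $350
  B2 to W: 35 × $5 = $175
  B2 to X: 5 × $15 = $75
  B2 to Z: 15 × $2 = $30
  B3 to X: 85 × $9 = $765
  B3 to Y: 10 × $4 = $40
Total = 350 + 175 + 75 + 30 + 765 + 40 = $1435.
(Supply check: B1 ships 70; B2 ships 55; B3 ships 95.)

1435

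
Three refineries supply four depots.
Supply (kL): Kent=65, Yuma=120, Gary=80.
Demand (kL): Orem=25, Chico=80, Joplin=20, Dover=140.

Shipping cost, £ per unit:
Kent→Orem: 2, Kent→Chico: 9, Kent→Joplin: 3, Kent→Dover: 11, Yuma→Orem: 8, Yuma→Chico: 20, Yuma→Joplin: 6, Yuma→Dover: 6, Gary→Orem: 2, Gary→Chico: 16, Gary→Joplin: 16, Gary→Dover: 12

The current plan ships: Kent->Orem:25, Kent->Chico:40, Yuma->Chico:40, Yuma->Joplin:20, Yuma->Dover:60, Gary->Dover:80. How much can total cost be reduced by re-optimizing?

Current plan cost = 25·2 + 40·9 + 40·20 + 20·6 + 60·6 + 80·12 = £2650.
Optimal plan:
  Kent–Chico: 45 × £9 = £405
  Kent–Joplin: 20 × £3 = £60
  Yuma–Dover: 120 × £6 = £720
  Gary–Orem: 25 × £2 = £50
  Gary–Chico: 35 × £16 = £560
  Gary–Dover: 20 × £12 = £240
Optimal cost = £2035.
Saving = 2650 − 2035 = £615.

615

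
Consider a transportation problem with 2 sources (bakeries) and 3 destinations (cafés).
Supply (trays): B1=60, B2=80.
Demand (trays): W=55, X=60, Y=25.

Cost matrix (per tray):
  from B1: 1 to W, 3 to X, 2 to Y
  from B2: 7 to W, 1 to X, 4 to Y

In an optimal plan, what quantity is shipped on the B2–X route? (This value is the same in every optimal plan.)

60

Solving gives:
  B1–W: 55 trays
  B1–Y: 5 trays
  B2–X: 60 trays
  B2–Y: 20 trays
Total cost = 205.
So B2→X carries 60 trays.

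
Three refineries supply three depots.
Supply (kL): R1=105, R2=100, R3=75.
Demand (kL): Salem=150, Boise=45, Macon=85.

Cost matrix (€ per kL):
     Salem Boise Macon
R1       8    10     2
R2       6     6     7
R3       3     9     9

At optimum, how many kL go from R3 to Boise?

0

The minimum-cost plan:
  R1->Salem: 20 kL
  R1->Macon: 85 kL
  R2->Salem: 55 kL
  R2->Boise: 45 kL
  R3->Salem: 75 kL
Total cost = €1155.
The route R3→Boise is not used.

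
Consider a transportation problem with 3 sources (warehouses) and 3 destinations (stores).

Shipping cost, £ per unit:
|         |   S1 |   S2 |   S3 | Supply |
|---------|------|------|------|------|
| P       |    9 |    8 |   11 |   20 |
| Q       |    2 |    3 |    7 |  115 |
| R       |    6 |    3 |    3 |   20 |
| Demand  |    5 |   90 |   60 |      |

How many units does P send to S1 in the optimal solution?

Optimal shipments:
  P to S3: 20 × £11 = £220
  Q to S1: 5 × £2 = £10
  Q to S2: 90 × £3 = £270
  Q to S3: 20 × £7 = £140
  R to S3: 20 × £3 = £60
Total cost = £700.
The route P→S1 is not used.

0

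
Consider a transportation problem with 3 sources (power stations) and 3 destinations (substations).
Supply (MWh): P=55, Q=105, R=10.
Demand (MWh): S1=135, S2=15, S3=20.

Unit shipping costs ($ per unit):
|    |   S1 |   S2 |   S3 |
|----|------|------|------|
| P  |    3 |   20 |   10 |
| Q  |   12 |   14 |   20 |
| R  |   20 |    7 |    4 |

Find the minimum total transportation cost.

A cheapest plan:
  P to S1: 45 MWh
  P to S3: 10 MWh
  Q to S1: 90 MWh
  Q to S2: 15 MWh
  R to S3: 10 MWh
Total cost = $1565.
(Supply check: P ships 55; Q ships 105; R ships 10.)

1565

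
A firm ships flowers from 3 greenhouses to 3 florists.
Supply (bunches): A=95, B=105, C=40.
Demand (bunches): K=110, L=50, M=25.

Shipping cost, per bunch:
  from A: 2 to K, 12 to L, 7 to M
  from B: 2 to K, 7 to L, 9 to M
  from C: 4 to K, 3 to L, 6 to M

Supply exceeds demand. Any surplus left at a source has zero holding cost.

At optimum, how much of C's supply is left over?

0

An optimal plan:
  A->K: 15 × 2 = 30
  A->M: 25 × 7 = 175
  B->K: 95 × 2 = 190
  B->L: 10 × 7 = 70
  C->L: 40 × 3 = 120
Total cost = 585.
C ships 40 of its 40, leaving 0.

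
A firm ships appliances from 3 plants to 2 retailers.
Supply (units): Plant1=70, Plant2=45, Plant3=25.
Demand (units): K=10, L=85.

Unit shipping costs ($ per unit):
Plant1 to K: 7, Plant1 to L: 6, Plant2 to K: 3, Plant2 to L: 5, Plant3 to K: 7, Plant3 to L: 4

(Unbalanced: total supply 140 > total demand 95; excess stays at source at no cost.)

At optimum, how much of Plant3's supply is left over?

An optimal plan:
  Plant1→L: 25 × $6 = $150
  Plant2→K: 10 × $3 = $30
  Plant2→L: 35 × $5 = $175
  Plant3→L: 25 × $4 = $100
Total cost = $455.
Plant3 ships 25 of its 25, leaving 0.

0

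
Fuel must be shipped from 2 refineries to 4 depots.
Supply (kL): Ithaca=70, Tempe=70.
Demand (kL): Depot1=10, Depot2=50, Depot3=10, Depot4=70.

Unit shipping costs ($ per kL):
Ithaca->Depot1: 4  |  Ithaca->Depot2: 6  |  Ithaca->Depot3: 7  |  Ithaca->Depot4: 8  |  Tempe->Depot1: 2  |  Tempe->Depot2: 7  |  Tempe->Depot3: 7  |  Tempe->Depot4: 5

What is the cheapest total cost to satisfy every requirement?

Optimal allocation:
  Ithaca→Depot1: 10 × $4 = $40
  Ithaca→Depot2: 50 × $6 = $300
  Ithaca→Depot3: 10 × $7 = $70
  Tempe→Depot4: 70 × $5 = $350
Total = 40 + 300 + 70 + 350 = $760.
(Supply check: Ithaca ships 70; Tempe ships 70.)

760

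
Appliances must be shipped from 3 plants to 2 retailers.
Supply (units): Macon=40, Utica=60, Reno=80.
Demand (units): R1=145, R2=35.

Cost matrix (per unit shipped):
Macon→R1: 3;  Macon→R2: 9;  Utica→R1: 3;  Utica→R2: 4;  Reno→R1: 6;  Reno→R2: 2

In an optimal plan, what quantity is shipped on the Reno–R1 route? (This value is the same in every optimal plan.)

45

The minimum-cost plan:
  Macon→R1: 40 units
  Utica→R1: 60 units
  Reno→R1: 45 units
  Reno→R2: 35 units
Total cost = 640.
So Reno→R1 carries 45 units.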